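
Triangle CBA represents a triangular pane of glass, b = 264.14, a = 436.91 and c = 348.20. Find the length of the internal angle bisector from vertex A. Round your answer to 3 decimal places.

t_A ≈ 212.486

By the law of cosines, cos A = (c² + b² − a²) / (2·c·b) ≈ 0.00067, so ∠A ≈ 89.96°.
The bisector from A has length 2·c·b·cos(∠A/2)/(c+b) ≈ 212.49.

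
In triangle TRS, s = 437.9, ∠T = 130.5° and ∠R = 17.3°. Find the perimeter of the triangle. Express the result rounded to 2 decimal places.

1307.15

The third angle is ∠S = 180° − ∠T − ∠R = 32.20°.
Law of sines: t = s·sin T/sin S ≈ 624.88.
Law of sines: r = s·sin R/sin S ≈ 244.37.
Semiperimeter p = (624.88+244.37+437.9)/2 = 653.57.
Perimeter = 624.88 + 244.37 + 437.9 = 1307.1.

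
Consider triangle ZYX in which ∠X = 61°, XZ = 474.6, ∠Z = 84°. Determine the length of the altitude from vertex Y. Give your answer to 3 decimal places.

The third angle is ∠Y = 180° − ∠X − ∠Z = 35.00°.
Law of sines: YX = XZ·sin Z/sin Y ≈ 822.91.
Law of sines: ZY = XZ·sin X/sin Y ≈ 723.7.
Area = ½·XZ·YX·sin X ≈ 1.7079e+05.
The altitude from Y has length 2·area/XZ ≈ 719.73.

h_Y ≈ 719.731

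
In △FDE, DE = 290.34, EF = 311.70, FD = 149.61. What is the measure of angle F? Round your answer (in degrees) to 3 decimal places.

∠F ≈ 67.798°

By the law of cosines, cos F = (EF² + FD² − DE²) / (2·EF·FD) ≈ 0.37787, so ∠F ≈ 67.80°.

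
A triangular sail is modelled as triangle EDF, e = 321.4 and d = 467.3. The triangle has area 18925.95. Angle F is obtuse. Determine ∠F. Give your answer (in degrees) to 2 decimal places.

From area = ½·e·d·sin F, we get sin F = 2·area/(e·d) ≈ 0.25203.
Taking the obtuse solution, ∠F ≈ 165.40°.

165.40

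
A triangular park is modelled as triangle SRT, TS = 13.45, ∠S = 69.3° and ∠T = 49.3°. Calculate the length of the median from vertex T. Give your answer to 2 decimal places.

The third angle is ∠R = 180° − ∠T − ∠S = 61.40°.
Law of sines: RT = TS·sin S/sin R ≈ 14.33.
Law of sines: SR = TS·sin T/sin R ≈ 11.614.
Median from T: ½√(2·RT² + 2·TS² − SR²) ≈ 12.626.

m_T ≈ 12.63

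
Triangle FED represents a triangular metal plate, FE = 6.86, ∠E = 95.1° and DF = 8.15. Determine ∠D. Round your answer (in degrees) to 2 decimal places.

Law of sines: sin D = FE·sin E/DF ≈ 0.83839.
Since DF ≥ FE, only the acute value applies: ∠D ≈ 56.97°.
Then ∠F = 180° − ∠E − ∠D ≈ 27.93°.

∠D ≈ 56.97°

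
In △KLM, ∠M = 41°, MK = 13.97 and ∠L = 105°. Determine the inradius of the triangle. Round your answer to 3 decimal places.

The third angle is ∠K = 180° − ∠L − ∠M = 34.00°.
Law of sines: LM = MK·sin K/sin L ≈ 8.0875.
Law of sines: KL = MK·sin M/sin L ≈ 9.4885.
Area = ½·MK·LM·sin M ≈ 37.062.
Semiperimeter s = (8.0875+13.97+9.4885)/2 = 15.773.
Inradius = area/s = 37.062/15.773 ≈ 2.3497.

r ≈ 2.350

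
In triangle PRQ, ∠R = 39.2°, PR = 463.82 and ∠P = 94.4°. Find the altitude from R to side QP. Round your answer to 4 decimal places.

h_R ≈ 462.4530

The third angle is ∠Q = 180° − ∠P − ∠R = 46.40°.
Law of sines: RQ = PR·sin P/sin Q ≈ 638.6.
Law of sines: QP = PR·sin R/sin Q ≈ 404.8.
Area = ½·PR·RQ·sin R ≈ 93601.
The altitude from R has length 2·area/QP ≈ 462.45.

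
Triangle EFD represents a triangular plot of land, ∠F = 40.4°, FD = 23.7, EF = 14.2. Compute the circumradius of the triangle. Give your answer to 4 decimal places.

By the law of cosines, DE² = EF² + FD² − 2·EF·FD·cos F = 250.75, so DE ≈ 15.835.
Area = ½·EF·FD·sin F ≈ 109.06.
Circumradius = DE/(2 sin F) ≈ 12.216.

R ≈ 12.2163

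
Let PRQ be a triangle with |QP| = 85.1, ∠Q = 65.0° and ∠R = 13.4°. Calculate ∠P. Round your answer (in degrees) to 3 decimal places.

∠P ≈ 101.600°

The third angle is ∠P = 180° − ∠R − ∠Q = 101.60°.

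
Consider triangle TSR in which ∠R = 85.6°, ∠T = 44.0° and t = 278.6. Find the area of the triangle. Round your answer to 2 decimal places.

area ≈ 42919.95

The third angle is ∠S = 180° − ∠R − ∠T = 50.40°.
Law of sines: s = t·sin S/sin T ≈ 309.02.
Law of sines: r = t·sin R/sin T ≈ 399.88.
Area = ½·t·s·sin R ≈ 42920.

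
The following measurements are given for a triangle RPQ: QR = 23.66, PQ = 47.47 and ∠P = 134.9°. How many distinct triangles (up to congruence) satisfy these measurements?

PQ·sin P = 47.47·sin(134.9°) ≈ 33.62.
Since ∠P is not acute, a triangle exists only if QR > PQ; here QR ≤ PQ, so there is no triangle.

0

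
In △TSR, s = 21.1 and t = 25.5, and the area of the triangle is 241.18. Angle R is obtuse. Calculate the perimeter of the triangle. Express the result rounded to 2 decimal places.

perimeter ≈ 86.25

From area = ½·t·s·sin R, we get sin R = 2·area/(t·s) ≈ 0.89650.
Taking the obtuse solution, ∠R ≈ 116.30°.
Law of cosines then gives r ≈ 39.651.
Perimeter = 25.5 + 21.1 + 39.651 = 86.251.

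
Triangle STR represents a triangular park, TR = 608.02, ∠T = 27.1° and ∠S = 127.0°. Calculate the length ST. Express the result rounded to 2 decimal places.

332.55

The third angle is ∠R = 180° − ∠S − ∠T = 25.90°.
Law of sines: ST = TR·sin R/sin S ≈ 332.55.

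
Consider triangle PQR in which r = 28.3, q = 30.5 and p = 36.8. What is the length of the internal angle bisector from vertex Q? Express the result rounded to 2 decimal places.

By the law of cosines, cos Q = (r² + p² − q²) / (2·r·p) ≈ 0.58807, so ∠Q ≈ 0.9421 rad.
The bisector from Q has length 2·r·p·cos(∠Q/2)/(r+p) ≈ 28.51.

28.51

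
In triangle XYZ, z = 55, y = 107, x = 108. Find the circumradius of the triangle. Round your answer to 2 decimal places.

R ≈ 55.61

By the law of cosines, cos X = (y² + z² − x²) / (2·y·z) ≈ 0.23874, so ∠X ≈ 1.330 rad.
Circumradius = x/(2 sin X) ≈ 55.608.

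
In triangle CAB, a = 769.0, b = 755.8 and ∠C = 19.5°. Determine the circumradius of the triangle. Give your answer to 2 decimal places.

387.28

By the law of cosines, c² = a² + b² − 2·a·b·cos C = 66849, so c ≈ 258.55.
Area = ½·a·b·sin C ≈ 97006.
Circumradius = c/(2 sin C) ≈ 387.28.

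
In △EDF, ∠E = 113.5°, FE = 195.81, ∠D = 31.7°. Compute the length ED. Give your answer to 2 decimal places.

The third angle is ∠F = 180° − ∠E − ∠D = 34.80°.
Law of sines: ED = FE·sin F/sin D ≈ 212.67.

212.67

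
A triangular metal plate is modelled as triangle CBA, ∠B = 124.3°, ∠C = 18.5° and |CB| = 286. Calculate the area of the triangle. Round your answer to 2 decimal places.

area ≈ 17731.39

The third angle is ∠A = 180° − ∠C − ∠B = 37.20°.
Law of sines: |BA| = |CB|·sin C/sin A ≈ 150.1.
Law of sines: |AC| = |CB|·sin B/sin A ≈ 390.78.
Area = ½·|CB|·|BA|·sin B ≈ 17731.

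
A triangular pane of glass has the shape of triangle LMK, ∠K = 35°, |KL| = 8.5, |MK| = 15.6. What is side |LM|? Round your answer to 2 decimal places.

9.92

By the law of cosines, |LM|² = |MK|² + |KL|² − 2·|MK|·|KL|·cos K = 98.371, so |LM| ≈ 9.9182.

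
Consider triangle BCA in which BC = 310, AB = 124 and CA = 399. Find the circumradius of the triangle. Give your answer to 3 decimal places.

R ≈ 254.467

By the law of cosines, cos B = (AB² + BC² − CA²) / (2·AB·BC) ≈ -0.62077, so ∠B ≈ 128.37°.
Circumradius = CA/(2 sin B) ≈ 254.47.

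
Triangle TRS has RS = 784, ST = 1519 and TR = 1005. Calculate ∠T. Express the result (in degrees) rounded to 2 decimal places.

27.72

By the law of cosines, cos T = (ST² + TR² − RS²) / (2·ST·TR) ≈ 0.88522, so ∠T ≈ 27.72°.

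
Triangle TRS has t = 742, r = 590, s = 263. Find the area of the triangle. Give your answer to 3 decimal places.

70063.970

Semiperimeter p = (742 + 590 + 263)/2 = 797.5.
Heron's formula: area = √(797.5·55.5·207.5·534.5) ≈ 70064.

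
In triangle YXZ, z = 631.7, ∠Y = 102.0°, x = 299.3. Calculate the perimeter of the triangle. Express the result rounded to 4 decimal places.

By the law of cosines, y² = x² + z² − 2·x·z·cos Y = 5.6724e+05, so y ≈ 753.16.
Semiperimeter s = (753.16+299.3+631.7)/2 = 842.08.
Perimeter = 753.16 + 299.3 + 631.7 = 1684.2.

perimeter ≈ 1684.1562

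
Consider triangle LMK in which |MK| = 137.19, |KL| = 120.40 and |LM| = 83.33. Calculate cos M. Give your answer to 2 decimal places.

cos M ≈ 0.49

By the law of cosines, cos M = (|LM|² + |MK|² − |KL|²) / (2·|LM|·|MK|) ≈ 0.49286, so ∠M ≈ 60.47°.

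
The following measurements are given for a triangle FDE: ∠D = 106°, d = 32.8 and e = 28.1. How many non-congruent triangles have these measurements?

1

e·sin D = 28.1·sin(106°) ≈ 27.01.
Since ∠D is not acute, a triangle exists only if d > e; here d > e, so there is exactly one triangle.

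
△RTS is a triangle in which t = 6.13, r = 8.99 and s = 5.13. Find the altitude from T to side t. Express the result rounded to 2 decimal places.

Semiperimeter p = (8.99 + 6.13 + 5.13)/2 = 10.125.
Heron's formula: area = √(10.125·1.135·3.995·4.995) ≈ 15.143.
The altitude from T has length 2·area/t ≈ 4.9407.

h_T ≈ 4.94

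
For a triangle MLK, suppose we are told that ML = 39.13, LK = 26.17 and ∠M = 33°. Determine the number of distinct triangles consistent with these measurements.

ML·sin M = 39.13·sin(33°) ≈ 21.31.
Since ML sin M < LK < ML (21.31 < 26.17 < 39.13), two triangles exist.

2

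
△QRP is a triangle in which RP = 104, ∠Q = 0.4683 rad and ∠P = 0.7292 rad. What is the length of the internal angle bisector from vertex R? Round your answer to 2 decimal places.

69.89

The third angle is ∠R = π − ∠P − ∠Q = 1.9441 rad.
Law of sines: PQ = RP·sin R/sin Q ≈ 214.54.
Law of sines: QR = RP·sin P/sin Q ≈ 153.52.
The bisector from R has length 2·QR·RP·cos(∠R/2)/(QR+RP) ≈ 69.886.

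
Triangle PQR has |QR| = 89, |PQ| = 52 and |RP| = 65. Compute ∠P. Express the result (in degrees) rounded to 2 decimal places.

98.44

By the law of cosines, cos P = (|RP|² + |PQ|² − |QR|²) / (2·|RP|·|PQ|) ≈ -0.14675, so ∠P ≈ 98.44°.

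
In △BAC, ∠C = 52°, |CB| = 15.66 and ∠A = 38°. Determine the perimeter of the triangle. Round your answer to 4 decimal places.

The third angle is ∠B = 180° − ∠A − ∠C = 90.00°.
Law of sines: |AC| = |CB|·sin B/sin A ≈ 25.436.
Law of sines: |BA| = |CB|·sin C/sin A ≈ 20.044.
Semiperimeter s = (25.436+15.66+20.044)/2 = 30.57.
Perimeter = 25.436 + 15.66 + 20.044 = 61.14.

perimeter ≈ 61.1399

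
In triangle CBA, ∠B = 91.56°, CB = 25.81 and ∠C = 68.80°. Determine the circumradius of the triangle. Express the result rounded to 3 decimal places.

R ≈ 38.395

The third angle is ∠A = 180° − ∠C − ∠B = 19.64°.
Law of sines: BA = CB·sin C/sin A ≈ 71.594.
Law of sines: AC = CB·sin B/sin A ≈ 76.762.
Circumradius = CB/(2 sin A) ≈ 38.395.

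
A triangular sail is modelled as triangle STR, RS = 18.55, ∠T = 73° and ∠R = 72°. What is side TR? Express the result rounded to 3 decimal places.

The third angle is ∠S = 180° − ∠T − ∠R = 35.00°.
Law of sines: TR = RS·sin S/sin T ≈ 11.126.

11.126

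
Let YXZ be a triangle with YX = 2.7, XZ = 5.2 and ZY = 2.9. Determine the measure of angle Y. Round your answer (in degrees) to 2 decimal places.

By the law of cosines, cos Y = (ZY² + YX² − XZ²) / (2·ZY·YX) ≈ -0.72414, so ∠Y ≈ 136.40°.

136.40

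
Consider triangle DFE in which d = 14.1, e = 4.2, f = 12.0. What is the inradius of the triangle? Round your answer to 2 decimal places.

1.55

Semiperimeter s = (14.1 + 12 + 4.2)/2 = 15.15.
Heron's formula: area = √(15.15·1.05·3.15·10.95) ≈ 23.424.
Inradius = area/s = 23.424/15.15 ≈ 1.5461.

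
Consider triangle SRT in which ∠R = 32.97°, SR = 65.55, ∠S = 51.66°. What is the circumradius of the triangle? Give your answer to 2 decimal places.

The third angle is ∠T = 180° − ∠S − ∠R = 95.37°.
Law of sines: RT = SR·sin S/sin T ≈ 51.64.
Law of sines: TS = SR·sin R/sin T ≈ 35.83.
Circumradius = SR/(2 sin T) ≈ 32.919.

32.92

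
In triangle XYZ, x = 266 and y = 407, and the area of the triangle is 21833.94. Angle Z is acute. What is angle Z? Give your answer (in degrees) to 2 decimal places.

23.79

From area = ½·x·y·sin Z, we get sin Z = 2·area/(x·y) ≈ 0.40335.
Taking the acute solution, ∠Z ≈ 23.79°.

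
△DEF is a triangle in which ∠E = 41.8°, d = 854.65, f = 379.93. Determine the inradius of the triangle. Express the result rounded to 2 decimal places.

By the law of cosines, e² = f² + d² − 2·f·d·cos E = 3.9065e+05, so e ≈ 625.02.
Area = ½·f·d·sin E ≈ 1.0821e+05.
Semiperimeter s = (854.65+625.02+379.93)/2 = 929.8.
Inradius = area/s = 1.0821e+05/929.8 ≈ 116.38.

116.38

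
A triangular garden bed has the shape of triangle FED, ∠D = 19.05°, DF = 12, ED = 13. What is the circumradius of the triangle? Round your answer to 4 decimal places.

By the law of cosines, FE² = ED² + DF² − 2·ED·DF·cos D = 18.087, so FE ≈ 4.2529.
Area = ½·ED·DF·sin D ≈ 25.459.
Circumradius = FE/(2 sin D) ≈ 6.515.

R ≈ 6.5150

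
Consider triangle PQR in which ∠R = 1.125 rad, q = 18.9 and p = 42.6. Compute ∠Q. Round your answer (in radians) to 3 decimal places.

0.460

By the law of cosines, r² = p² + q² − 2·p·q·cos R = 1477.7, so r ≈ 38.44.
Law of cosines again: cos Q = (r² + p² − q²)/(2·r·p) ≈ 0.89622, so ∠Q ≈ 0.460 rad.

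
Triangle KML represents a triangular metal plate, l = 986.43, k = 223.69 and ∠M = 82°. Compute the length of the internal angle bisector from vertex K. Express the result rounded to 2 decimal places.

By the law of cosines, m² = l² + k² − 2·l·k·cos M = 9.6166e+05, so m ≈ 980.64.
Law of cosines again: cos K = (m² + l² − k²)/(2·m·l) ≈ 0.97415, so ∠K ≈ 13.05°.
The bisector from K has length 2·m·l·cos(∠K/2)/(m+l) ≈ 977.15.

977.15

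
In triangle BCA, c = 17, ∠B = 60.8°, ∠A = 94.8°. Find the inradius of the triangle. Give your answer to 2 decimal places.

The third angle is ∠C = 180° − ∠A − ∠B = 24.40°.
Law of sines: b = c·sin B/sin C ≈ 35.922.
Law of sines: a = c·sin A/sin C ≈ 41.007.
Area = ½·c·b·sin A ≈ 304.27.
Semiperimeter s = (35.922+17+41.007)/2 = 46.965.
Inradius = area/s = 304.27/46.965 ≈ 6.4786.

6.48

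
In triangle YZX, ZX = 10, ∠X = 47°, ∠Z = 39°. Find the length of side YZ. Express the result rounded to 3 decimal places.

7.331

The third angle is ∠Y = 180° − ∠Z − ∠X = 94.00°.
Law of sines: YZ = ZX·sin X/sin Y ≈ 7.3314.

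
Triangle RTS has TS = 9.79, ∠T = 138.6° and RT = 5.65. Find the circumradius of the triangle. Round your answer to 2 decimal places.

10.98

By the law of cosines, SR² = RT² + TS² − 2·RT·TS·cos T = 210.75, so SR ≈ 14.517.
Area = ½·RT·TS·sin T ≈ 18.29.
Circumradius = SR/(2 sin T) ≈ 10.976.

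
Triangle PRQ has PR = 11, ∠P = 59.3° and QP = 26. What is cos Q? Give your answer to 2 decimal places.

cos Q ≈ 0.91

By the law of cosines, RQ² = QP² + PR² − 2·QP·PR·cos P = 504.97, so RQ ≈ 22.472.
Law of cosines again: cos Q = (RQ² + QP² − PR²)/(2·RQ·QP) ≈ 0.90710, so ∠Q ≈ 24.89°.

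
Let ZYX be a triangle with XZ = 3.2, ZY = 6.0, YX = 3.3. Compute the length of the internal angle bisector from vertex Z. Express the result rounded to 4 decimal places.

By the law of cosines, cos Z = (XZ² + ZY² − YX²) / (2·XZ·ZY) ≈ 0.92057, so ∠Z ≈ 22.99°.
The bisector from Z has length 2·XZ·ZY·cos(∠Z/2)/(XZ+ZY) ≈ 4.0902.

4.0902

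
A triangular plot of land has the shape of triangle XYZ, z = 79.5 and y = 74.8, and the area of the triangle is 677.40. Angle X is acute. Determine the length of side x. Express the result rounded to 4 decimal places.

18.2993

From area = ½·y·z·sin X, we get sin X = 2·area/(y·z) ≈ 0.22783.
Taking the acute solution, ∠X ≈ 13.17°.
Law of cosines then gives x ≈ 18.299.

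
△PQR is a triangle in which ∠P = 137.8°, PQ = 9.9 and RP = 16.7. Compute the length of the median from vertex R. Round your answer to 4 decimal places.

By the law of cosines, QR² = RP² + PQ² − 2·RP·PQ·cos P = 621.85, so QR ≈ 24.937.
Median from R: ½√(2·QR² + 2·RP² − PQ²) ≈ 20.637.

m_R ≈ 20.6366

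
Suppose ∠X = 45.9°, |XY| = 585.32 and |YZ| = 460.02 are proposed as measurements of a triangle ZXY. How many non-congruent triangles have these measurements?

|XY|·sin X = 585.32·sin(45.9°) ≈ 420.3.
Since |XY| sin X < |YZ| < |XY| (420.3 < 460.02 < 585.32), two triangles exist.

2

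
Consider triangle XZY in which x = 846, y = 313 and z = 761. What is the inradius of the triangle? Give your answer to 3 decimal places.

Semiperimeter s = (846 + 761 + 313)/2 = 960.
Heron's formula: area = √(960·114·199·647) ≈ 1.187e+05.
Inradius = area/s = 1.187e+05/960 ≈ 123.65.

r ≈ 123.650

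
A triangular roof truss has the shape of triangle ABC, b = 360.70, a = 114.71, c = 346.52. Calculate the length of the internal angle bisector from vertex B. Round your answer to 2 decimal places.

By the law of cosines, cos B = (c² + a² − b²) / (2·c·a) ≈ 0.03937, so ∠B ≈ 87.74°.
The bisector from B has length 2·c·a·cos(∠B/2)/(c+a) ≈ 124.25.

t_B ≈ 124.25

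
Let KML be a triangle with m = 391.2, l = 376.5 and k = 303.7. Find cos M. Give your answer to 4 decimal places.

By the law of cosines, cos M = (l² + k² − m²) / (2·l·k) ≈ 0.35397, so ∠M ≈ 69.27°.

0.3540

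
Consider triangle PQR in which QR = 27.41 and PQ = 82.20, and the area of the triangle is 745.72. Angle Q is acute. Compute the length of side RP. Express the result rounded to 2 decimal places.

From area = ½·PQ·QR·sin Q, we get sin Q = 2·area/(PQ·QR) ≈ 0.66195.
Taking the acute solution, ∠Q ≈ 41.45°.
Law of cosines then gives RP ≈ 64.269.

64.27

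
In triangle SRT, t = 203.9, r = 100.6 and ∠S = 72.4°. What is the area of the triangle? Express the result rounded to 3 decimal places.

area ≈ 9776.086

Area = ½·r·t·sin S ≈ 9776.1.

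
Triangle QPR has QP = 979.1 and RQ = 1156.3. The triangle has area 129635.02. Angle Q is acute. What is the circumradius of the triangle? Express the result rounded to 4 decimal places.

660.6988

From area = ½·RQ·QP·sin Q, we get sin Q = 2·area/(RQ·QP) ≈ 0.22901.
Taking the acute solution, ∠Q ≈ 13.24°.
Law of cosines then gives PR ≈ 302.61.
Circumradius = PR/(2 sin Q) ≈ 660.7.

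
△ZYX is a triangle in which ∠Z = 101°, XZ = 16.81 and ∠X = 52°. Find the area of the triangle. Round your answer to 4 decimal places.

240.7340

The third angle is ∠Y = 180° − ∠X − ∠Z = 27.00°.
Law of sines: YX = XZ·sin Z/sin Y ≈ 36.347.
Law of sines: ZY = XZ·sin X/sin Y ≈ 29.178.
Area = ½·XZ·YX·sin X ≈ 240.73.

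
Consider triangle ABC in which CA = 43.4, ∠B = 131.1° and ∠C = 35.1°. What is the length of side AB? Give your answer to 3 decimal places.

The third angle is ∠A = 180° − ∠B − ∠C = 13.80°.
Law of sines: AB = CA·sin C/sin B ≈ 33.116.

33.116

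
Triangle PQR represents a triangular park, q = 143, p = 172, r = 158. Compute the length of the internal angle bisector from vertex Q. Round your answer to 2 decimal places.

By the law of cosines, cos Q = (r² + p² − q²) / (2·r·p) ≈ 0.62737, so ∠Q ≈ 51.14°.
The bisector from Q has length 2·r·p·cos(∠Q/2)/(r+p) ≈ 148.57.

t_Q ≈ 148.57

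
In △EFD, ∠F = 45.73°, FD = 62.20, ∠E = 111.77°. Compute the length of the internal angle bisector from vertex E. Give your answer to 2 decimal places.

The third angle is ∠D = 180° − ∠E − ∠F = 22.50°.
Law of sines: DE = FD·sin F/sin E ≈ 47.959.
Law of sines: EF = FD·sin D/sin E ≈ 25.631.
The bisector from E has length 2·DE·EF·cos(∠E/2)/(DE+EF) ≈ 18.737.

18.74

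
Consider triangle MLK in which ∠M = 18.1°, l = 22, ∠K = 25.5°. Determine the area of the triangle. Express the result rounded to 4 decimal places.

The third angle is ∠L = 180° − ∠K − ∠M = 136.40°.
Law of sines: m = l·sin M/sin L ≈ 9.9111.
Law of sines: k = l·sin K/sin L ≈ 13.734.
Area = ½·l·m·sin K ≈ 46.935.

46.9352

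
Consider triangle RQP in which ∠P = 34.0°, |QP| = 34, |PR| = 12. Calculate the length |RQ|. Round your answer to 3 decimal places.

24.970

By the law of cosines, |RQ|² = |QP|² + |PR|² − 2·|QP|·|PR|·cos P = 623.51, so |RQ| ≈ 24.97.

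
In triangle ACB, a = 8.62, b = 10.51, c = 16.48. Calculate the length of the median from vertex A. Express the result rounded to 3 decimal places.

Median from A: ½√(2·c² + 2·b² − a²) ≈ 13.132.

m_A ≈ 13.132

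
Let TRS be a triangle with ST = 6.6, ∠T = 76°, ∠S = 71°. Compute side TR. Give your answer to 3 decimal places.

The third angle is ∠R = 180° − ∠S − ∠T = 33.00°.
Law of sines: TR = ST·sin S/sin R ≈ 11.458.

11.458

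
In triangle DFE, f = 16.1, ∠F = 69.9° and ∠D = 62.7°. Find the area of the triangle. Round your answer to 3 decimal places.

90.274

The third angle is ∠E = 180° − ∠D − ∠F = 47.40°.
Law of sines: d = f·sin D/sin F ≈ 15.235.
Law of sines: e = f·sin E/sin F ≈ 12.62.
Area = ½·f·d·sin E ≈ 90.274.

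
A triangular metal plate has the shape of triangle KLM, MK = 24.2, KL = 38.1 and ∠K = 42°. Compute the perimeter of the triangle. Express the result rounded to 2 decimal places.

88.12

By the law of cosines, LM² = MK² + KL² − 2·MK·KL·cos K = 666.86, so LM ≈ 25.824.
Semiperimeter s = (25.824+24.2+38.1)/2 = 44.062.
Perimeter = 25.824 + 24.2 + 38.1 = 88.124.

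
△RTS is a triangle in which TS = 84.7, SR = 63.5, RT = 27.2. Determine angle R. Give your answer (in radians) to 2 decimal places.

∠R ≈ 2.34 rad

By the law of cosines, cos R = (SR² + RT² − TS²) / (2·SR·RT) ≈ -0.69535, so ∠R ≈ 2.340 rad.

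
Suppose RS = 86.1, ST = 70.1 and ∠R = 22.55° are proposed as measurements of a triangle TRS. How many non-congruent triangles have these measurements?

RS·sin R = 86.1·sin(22.55°) ≈ 33.02.
Since RS sin R < ST < RS (33.02 < 70.1 < 86.1), two triangles exist.

2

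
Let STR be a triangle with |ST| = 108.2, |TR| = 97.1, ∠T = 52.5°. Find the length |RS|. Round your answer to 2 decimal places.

91.35

By the law of cosines, |RS|² = |ST|² + |TR|² − 2·|ST|·|TR|·cos T = 8344.1, so |RS| ≈ 91.346.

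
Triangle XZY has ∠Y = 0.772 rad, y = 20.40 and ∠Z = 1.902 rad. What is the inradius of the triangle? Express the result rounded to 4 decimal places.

r ≈ 4.1526

The third angle is ∠X = π − ∠Z − ∠Y = 0.468 rad.
Law of sines: x = y·sin X/sin Y ≈ 13.182.
Law of sines: z = y·sin Z/sin Y ≈ 27.655.
Area = ½·y·x·sin Z ≈ 127.14.
Semiperimeter s = (13.182+27.655+20.4)/2 = 30.618.
Inradius = area/s = 127.14/30.618 ≈ 4.1526.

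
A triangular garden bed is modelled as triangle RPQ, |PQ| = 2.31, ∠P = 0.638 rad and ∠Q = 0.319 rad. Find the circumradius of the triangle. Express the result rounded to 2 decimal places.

The third angle is ∠R = π − ∠P − ∠Q = 2.185 rad.
Law of sines: |QR| = |PQ|·sin P/sin R ≈ 1.683.
Law of sines: |RP| = |PQ|·sin Q/sin R ≈ 0.88622.
Circumradius = |PQ|/(2 sin R) ≈ 1.4129.

1.41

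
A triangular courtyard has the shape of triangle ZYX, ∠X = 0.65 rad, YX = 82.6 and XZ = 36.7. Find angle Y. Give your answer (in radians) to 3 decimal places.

∠Y ≈ 0.394 rad

By the law of cosines, ZY² = YX² + XZ² − 2·YX·XZ·cos X = 3343.1, so ZY ≈ 57.82.
Law of cosines again: cos Y = (ZY² + YX² − XZ²)/(2·ZY·YX) ≈ 0.92328, so ∠Y ≈ 0.394 rad.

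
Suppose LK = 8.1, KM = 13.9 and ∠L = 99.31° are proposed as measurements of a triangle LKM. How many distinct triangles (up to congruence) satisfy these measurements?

1

LK·sin L = 8.1·sin(99.31°) ≈ 7.993.
Since ∠L is not acute, a triangle exists only if KM > LK; here KM > LK, so there is exactly one triangle.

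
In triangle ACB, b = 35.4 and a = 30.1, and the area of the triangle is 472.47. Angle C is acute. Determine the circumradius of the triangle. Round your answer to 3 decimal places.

R ≈ 19.321

From area = ½·b·a·sin C, we get sin C = 2·area/(b·a) ≈ 0.88682.
Taking the acute solution, ∠C ≈ 62.48°.
Law of cosines then gives c ≈ 34.269.
Circumradius = c/(2 sin C) ≈ 19.321.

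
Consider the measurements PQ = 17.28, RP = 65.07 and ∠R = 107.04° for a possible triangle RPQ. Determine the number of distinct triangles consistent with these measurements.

0

RP·sin R = 65.07·sin(107.04°) ≈ 62.21.
Since ∠R is not acute, a triangle exists only if PQ > RP; here PQ ≤ RP, so there is no triangle.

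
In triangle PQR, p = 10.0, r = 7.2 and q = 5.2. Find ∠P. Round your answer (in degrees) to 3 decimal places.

By the law of cosines, cos P = (q² + r² − p²) / (2·q·r) ≈ -0.28205, so ∠P ≈ 106.38°.

∠P ≈ 106.383°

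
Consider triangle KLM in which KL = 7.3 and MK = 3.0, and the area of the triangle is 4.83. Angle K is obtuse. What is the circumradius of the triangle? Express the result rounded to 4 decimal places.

From area = ½·MK·KL·sin K, we get sin K = 2·area/(MK·KL) ≈ 0.44110.
Taking the obtuse solution, ∠K ≈ 153.83°.
Law of cosines then gives LM ≈ 10.08.
Circumradius = LM/(2 sin K) ≈ 11.426.

11.4257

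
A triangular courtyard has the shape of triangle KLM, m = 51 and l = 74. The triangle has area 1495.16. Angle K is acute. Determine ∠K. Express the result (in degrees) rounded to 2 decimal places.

∠K ≈ 52.41°

From area = ½·l·m·sin K, we get sin K = 2·area/(l·m) ≈ 0.79235.
Taking the acute solution, ∠K ≈ 52.41°.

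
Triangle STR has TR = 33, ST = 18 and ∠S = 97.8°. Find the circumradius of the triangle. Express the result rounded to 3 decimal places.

Law of sines: sin R = ST·sin S/TR ≈ 0.54041.
Since TR ≥ ST, only the acute value applies: ∠R ≈ 32.71°.
Then ∠T = 180° − ∠S − ∠R ≈ 49.49°.
Law of sines gives RS = TR·sin T/sin S ≈ 25.323.
Circumradius = TR/(2 sin S) ≈ 16.654.

16.654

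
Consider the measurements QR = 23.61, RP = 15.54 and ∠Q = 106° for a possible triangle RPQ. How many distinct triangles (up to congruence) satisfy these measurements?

0

QR·sin Q = 23.61·sin(106°) ≈ 22.7.
Since ∠Q is not acute, a triangle exists only if RP > QR; here RP ≤ QR, so there is no triangle.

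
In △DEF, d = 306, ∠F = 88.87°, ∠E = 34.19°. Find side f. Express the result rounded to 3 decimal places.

The third angle is ∠D = 180° − ∠E − ∠F = 56.94°.
Law of sines: f = d·sin F/sin D ≈ 365.04.

365.041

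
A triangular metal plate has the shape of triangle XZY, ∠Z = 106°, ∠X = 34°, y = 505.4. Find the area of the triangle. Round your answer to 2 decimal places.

106801.23

The third angle is ∠Y = 180° − ∠X − ∠Z = 40.00°.
Law of sines: x = y·sin X/sin Y ≈ 439.67.
Law of sines: z = y·sin Z/sin Y ≈ 755.8.
Area = ½·y·x·sin Z ≈ 1.068e+05.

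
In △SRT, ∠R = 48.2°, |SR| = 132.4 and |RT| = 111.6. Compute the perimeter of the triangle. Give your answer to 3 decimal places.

perimeter ≈ 345.426

By the law of cosines, |TS|² = |SR|² + |RT|² − 2·|SR|·|RT|·cos R = 10287, so |TS| ≈ 101.43.
Semiperimeter s = (111.6+101.43+132.4)/2 = 172.71.
Perimeter = 111.6 + 101.43 + 132.4 = 345.43.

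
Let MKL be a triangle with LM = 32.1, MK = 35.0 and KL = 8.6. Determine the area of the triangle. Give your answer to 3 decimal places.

Semiperimeter s = (8.6 + 32.1 + 35)/2 = 37.85.
Heron's formula: area = √(37.85·29.25·5.75·2.85) ≈ 134.7.

area ≈ 134.695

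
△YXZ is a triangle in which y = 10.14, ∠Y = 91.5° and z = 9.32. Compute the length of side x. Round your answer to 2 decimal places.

3.76

Law of sines: sin Z = z·sin Y/y ≈ 0.91882.
Since y ≥ z, only the acute value applies: ∠Z ≈ 66.75°.
Then ∠X = 180° − ∠Y − ∠Z ≈ 21.75°.
Law of sines gives x = y·sin X/sin Y ≈ 3.7581.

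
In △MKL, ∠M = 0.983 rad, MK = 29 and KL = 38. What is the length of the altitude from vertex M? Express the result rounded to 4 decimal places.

Law of sines: sin L = MK·sin M/KL ≈ 0.63507.
Since KL ≥ MK, only the acute value applies: ∠L ≈ 0.688 rad.
Then ∠K = π − ∠M − ∠L ≈ 1.470 rad.
Law of sines gives LM = KL·sin K/sin M ≈ 45.435.
Area = ½·KL·MK·sin K ≈ 548.23.
The altitude from M has length 2·area/KL ≈ 28.854.

h_M ≈ 28.8542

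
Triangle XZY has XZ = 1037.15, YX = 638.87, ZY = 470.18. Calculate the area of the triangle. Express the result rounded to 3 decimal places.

Semiperimeter s = (470.18 + 638.87 + 1037.2)/2 = 1073.1.
Heron's formula: area = √(1073.1·602.92·434.23·35.95) ≈ 1.005e+05.

area ≈ 100498.436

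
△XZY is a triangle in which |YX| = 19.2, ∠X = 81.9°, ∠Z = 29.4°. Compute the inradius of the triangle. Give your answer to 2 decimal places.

7.34

The third angle is ∠Y = 180° − ∠X − ∠Z = 68.70°.
Law of sines: |ZY| = |YX|·sin X/sin Z ≈ 38.721.
Law of sines: |XZ| = |YX|·sin Y/sin Z ≈ 36.44.
Area = ½·|YX|·|ZY|·sin Y ≈ 346.33.
Semiperimeter s = (38.721+19.2+36.44)/2 = 47.181.
Inradius = area/s = 346.33/47.181 ≈ 7.3406.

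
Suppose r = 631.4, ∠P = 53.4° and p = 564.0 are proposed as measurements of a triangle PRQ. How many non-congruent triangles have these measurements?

r·sin P = 631.4·sin(53.4°) ≈ 506.9.
Since r sin P < p < r (506.9 < 564.0 < 631.4), two triangles exist.

2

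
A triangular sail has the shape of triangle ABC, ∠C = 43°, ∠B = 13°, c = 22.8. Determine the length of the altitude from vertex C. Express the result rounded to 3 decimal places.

6.235

The third angle is ∠A = 180° − ∠B − ∠C = 124.00°.
Law of sines: a = c·sin A/sin C ≈ 27.716.
Law of sines: b = c·sin B/sin C ≈ 7.5204.
Area = ½·c·a·sin B ≈ 71.075.
The altitude from C has length 2·area/c ≈ 6.2347.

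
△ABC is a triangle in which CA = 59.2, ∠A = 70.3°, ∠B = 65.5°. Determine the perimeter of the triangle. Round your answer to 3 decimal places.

The third angle is ∠C = 180° − ∠A − ∠B = 44.20°.
Law of sines: BC = CA·sin A/sin B ≈ 61.25.
Law of sines: AB = CA·sin C/sin B ≈ 45.356.
Semiperimeter s = (61.25+59.2+45.356)/2 = 82.903.
Perimeter = 61.25 + 59.2 + 45.356 = 165.81.

165.806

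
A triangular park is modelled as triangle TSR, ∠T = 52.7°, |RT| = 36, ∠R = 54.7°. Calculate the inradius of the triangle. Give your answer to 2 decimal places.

The third angle is ∠S = 180° − ∠R − ∠T = 72.60°.
Law of sines: |SR| = |RT|·sin T/sin S ≈ 30.01.
Law of sines: |TS| = |RT|·sin R/sin S ≈ 30.79.
Area = ½·|RT|·|SR|·sin R ≈ 440.87.
Semiperimeter s = (30.01+36+30.79)/2 = 48.4.
Inradius = area/s = 440.87/48.4 ≈ 9.1088.

9.11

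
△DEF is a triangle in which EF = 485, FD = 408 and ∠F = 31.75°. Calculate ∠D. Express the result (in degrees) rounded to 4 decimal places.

90.9924

By the law of cosines, DE² = EF² + FD² − 2·EF·FD·cos F = 65154, so DE ≈ 255.25.
Law of cosines again: cos D = (FD² + DE² − EF²)/(2·FD·DE) ≈ -0.01732, so ∠D ≈ 90.99°.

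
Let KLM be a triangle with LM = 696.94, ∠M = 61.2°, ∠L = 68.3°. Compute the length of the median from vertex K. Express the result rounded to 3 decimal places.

The third angle is ∠K = 180° − ∠L − ∠M = 50.50°.
Law of sines: MK = LM·sin L/sin K ≈ 839.2.
Law of sines: KL = LM·sin M/sin K ≈ 791.49.
Median from K: ½√(2·MK² + 2·KL² − LM²) ≈ 737.51.

m_K ≈ 737.515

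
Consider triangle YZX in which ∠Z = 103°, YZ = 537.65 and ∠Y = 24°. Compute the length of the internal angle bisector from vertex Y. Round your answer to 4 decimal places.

578.0267

The third angle is ∠X = 180° − ∠Y − ∠Z = 53.00°.
Law of sines: ZX = YZ·sin Y/sin X ≈ 273.82.
Law of sines: XY = YZ·sin Z/sin X ≈ 655.96.
The bisector from Y has length 2·XY·YZ·cos(∠Y/2)/(XY+YZ) ≈ 578.03.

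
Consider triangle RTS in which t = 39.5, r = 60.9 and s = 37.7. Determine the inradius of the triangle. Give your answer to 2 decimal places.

Semiperimeter p = (60.9 + 39.5 + 37.7)/2 = 69.05.
Heron's formula: area = √(69.05·8.15·29.55·31.35) ≈ 722.03.
Inradius = area/p = 722.03/69.05 ≈ 10.457.

10.46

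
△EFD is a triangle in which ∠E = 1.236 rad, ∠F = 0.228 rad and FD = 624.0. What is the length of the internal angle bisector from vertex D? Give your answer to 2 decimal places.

t_D ≈ 161.07

The third angle is ∠D = π − ∠E − ∠F = 1.678 rad.
Law of sines: DE = FD·sin F/sin E ≈ 149.33.
Law of sines: EF = FD·sin D/sin E ≈ 656.92.
The bisector from D has length 2·FD·DE·cos(∠D/2)/(FD+DE) ≈ 161.07.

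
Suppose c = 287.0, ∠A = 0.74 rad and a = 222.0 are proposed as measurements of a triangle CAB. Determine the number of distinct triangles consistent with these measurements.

2

c·sin A = 287.0·sin(0.74 rad) ≈ 193.5.
Since c sin A < a < c (193.5 < 222.0 < 287.0), two triangles exist.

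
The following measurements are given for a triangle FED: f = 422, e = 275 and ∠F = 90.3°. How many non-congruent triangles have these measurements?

1

e·sin F = 275·sin(90.3°) ≈ 275.
Since ∠F is not acute, a triangle exists only if f > e; here f > e, so there is exactly one triangle.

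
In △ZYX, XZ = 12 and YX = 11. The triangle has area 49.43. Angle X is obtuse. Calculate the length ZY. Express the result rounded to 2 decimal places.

From area = ½·YX·XZ·sin X, we get sin X = 2·area/(YX·XZ) ≈ 0.74894.
Taking the obtuse solution, ∠X ≈ 131.50°.
Law of cosines then gives ZY ≈ 20.975.

20.97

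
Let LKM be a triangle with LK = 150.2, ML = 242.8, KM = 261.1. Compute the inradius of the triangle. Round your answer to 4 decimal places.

Semiperimeter s = (261.1 + 242.8 + 150.2)/2 = 327.05.
Heron's formula: area = √(327.05·65.95·84.25·176.85) ≈ 17927.
Inradius = area/s = 17927/327.05 ≈ 54.814.

r ≈ 54.8135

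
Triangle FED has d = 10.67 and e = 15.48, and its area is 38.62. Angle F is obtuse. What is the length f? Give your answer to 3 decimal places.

25.406

From area = ½·e·d·sin F, we get sin F = 2·area/(e·d) ≈ 0.46763.
Taking the obtuse solution, ∠F ≈ 2.655 rad.
Law of cosines then gives f ≈ 25.406.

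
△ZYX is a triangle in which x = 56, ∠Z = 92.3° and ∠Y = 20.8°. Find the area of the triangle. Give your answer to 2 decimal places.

The third angle is ∠X = 180° − ∠Z − ∠Y = 66.90°.
Law of sines: z = x·sin Z/sin X ≈ 60.832.
Law of sines: y = x·sin Y/sin X ≈ 21.619.
Area = ½·x·z·sin Y ≈ 604.86.

area ≈ 604.86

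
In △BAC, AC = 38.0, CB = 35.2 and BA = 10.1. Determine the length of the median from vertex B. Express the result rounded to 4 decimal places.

Median from B: ½√(2·CB² + 2·BA² − AC²) ≈ 17.593.

17.5933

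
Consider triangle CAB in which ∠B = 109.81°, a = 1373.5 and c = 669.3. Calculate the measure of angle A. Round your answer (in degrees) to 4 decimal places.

∠A ≈ 48.7115°

By the law of cosines, b² = c² + a² − 2·c·a·cos B = 2.9576e+06, so b ≈ 1719.8.
Law of cosines again: cos A = (b² + c² − a²)/(2·b·c) ≈ 0.65985, so ∠A ≈ 48.71°.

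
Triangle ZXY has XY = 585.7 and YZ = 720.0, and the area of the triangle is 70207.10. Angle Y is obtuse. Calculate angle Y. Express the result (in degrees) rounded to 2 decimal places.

From area = ½·XY·YZ·sin Y, we get sin Y = 2·area/(XY·YZ) ≈ 0.33297.
Taking the obtuse solution, ∠Y ≈ 160.55°.

∠Y ≈ 160.55°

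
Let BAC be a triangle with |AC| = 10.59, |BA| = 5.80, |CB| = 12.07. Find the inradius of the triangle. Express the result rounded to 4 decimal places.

Semiperimeter s = (10.59 + 12.07 + 5.8)/2 = 14.23.
Heron's formula: area = √(14.23·3.64·2.16·8.43) ≈ 30.711.
Inradius = area/s = 30.711/14.23 ≈ 2.1582.

r ≈ 2.1582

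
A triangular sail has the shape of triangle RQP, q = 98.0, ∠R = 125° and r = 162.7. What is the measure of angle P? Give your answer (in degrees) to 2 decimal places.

Law of sines: sin Q = q·sin R/r ≈ 0.49340.
Since r ≥ q, only the acute value applies: ∠Q ≈ 29.56°.
Then ∠P = 180° − ∠R − ∠Q ≈ 25.44°.

25.44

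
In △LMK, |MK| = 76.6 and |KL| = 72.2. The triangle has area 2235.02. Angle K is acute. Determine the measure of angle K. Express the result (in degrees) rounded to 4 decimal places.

∠K ≈ 53.9253°

From area = ½·|MK|·|KL|·sin K, we get sin K = 2·area/(|MK|·|KL|) ≈ 0.80825.
Taking the acute solution, ∠K ≈ 53.93°.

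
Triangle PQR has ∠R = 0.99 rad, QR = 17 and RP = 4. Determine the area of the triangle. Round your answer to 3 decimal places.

area ≈ 28.425

Area = ½·QR·RP·sin R ≈ 28.425.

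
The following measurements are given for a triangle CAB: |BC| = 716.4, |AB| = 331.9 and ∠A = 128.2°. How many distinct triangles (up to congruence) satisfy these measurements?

1

|AB|·sin A = 331.9·sin(128.2°) ≈ 260.8.
Since ∠A is not acute, a triangle exists only if |BC| > |AB|; here |BC| > |AB|, so there is exactly one triangle.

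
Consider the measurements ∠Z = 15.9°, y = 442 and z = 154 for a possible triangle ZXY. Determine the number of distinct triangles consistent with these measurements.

y·sin Z = 442·sin(15.9°) ≈ 121.1.
Since y sin Z < z < y (121.1 < 154 < 442), two triangles exist.

2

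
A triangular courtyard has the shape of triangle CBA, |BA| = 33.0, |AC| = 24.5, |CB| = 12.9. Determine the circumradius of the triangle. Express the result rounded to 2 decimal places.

By the law of cosines, cos C = (|AC|² + |CB|² − |BA|²) / (2·|AC|·|CB|) ≈ -0.50995, so ∠C ≈ 120.66°.
Circumradius = |BA|/(2 sin C) ≈ 19.182.

19.18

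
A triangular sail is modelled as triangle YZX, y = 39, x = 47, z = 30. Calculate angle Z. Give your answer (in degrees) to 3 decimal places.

By the law of cosines, cos Z = (x² + y² − z²) / (2·x·y) ≈ 0.77196, so ∠Z ≈ 39.47°.

∠Z ≈ 39.470°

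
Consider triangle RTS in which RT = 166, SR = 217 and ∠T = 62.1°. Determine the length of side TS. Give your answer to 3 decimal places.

Law of sines: sin S = RT·sin T/SR ≈ 0.67606.
Since SR ≥ RT, only the acute value applies: ∠S ≈ 42.54°.
Then ∠R = 180° − ∠T − ∠S ≈ 75.36°.
Law of sines gives TS = SR·sin R/sin T ≈ 237.57.

237.572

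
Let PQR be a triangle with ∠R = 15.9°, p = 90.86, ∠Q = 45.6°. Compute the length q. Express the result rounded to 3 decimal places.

73.869

The third angle is ∠P = 180° − ∠Q − ∠R = 118.50°.
Law of sines: q = p·sin Q/sin P ≈ 73.869.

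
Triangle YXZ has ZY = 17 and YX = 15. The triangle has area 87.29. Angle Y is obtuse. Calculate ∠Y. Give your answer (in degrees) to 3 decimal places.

From area = ½·ZY·YX·sin Y, we get sin Y = 2·area/(ZY·YX) ≈ 0.68463.
Taking the obtuse solution, ∠Y ≈ 136.79°.

∠Y ≈ 136.794°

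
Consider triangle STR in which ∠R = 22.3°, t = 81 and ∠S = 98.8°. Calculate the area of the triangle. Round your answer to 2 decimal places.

The third angle is ∠T = 180° − ∠R − ∠S = 58.90°.
Law of sines: s = t·sin S/sin T ≈ 93.483.
Law of sines: r = t·sin R/sin T ≈ 35.895.
Area = ½·t·s·sin R ≈ 1436.6.

1436.65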